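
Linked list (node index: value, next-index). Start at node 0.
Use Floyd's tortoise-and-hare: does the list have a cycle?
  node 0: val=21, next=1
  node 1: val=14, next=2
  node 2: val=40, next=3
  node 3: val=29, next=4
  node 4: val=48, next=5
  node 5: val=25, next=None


Floyd's tortoise (slow, +1) and hare (fast, +2):
  init: slow=0, fast=0
  step 1: slow=1, fast=2
  step 2: slow=2, fast=4
  step 3: fast 4->5->None, no cycle

Cycle: no


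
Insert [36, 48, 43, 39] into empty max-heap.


Insert 36: [36]
Insert 48: [48, 36]
Insert 43: [48, 36, 43]
Insert 39: [48, 39, 43, 36]

Final heap: [48, 39, 43, 36]


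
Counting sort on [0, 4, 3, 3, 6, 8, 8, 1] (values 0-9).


Input: [0, 4, 3, 3, 6, 8, 8, 1]
Counts: [1, 1, 0, 2, 1, 0, 1, 0, 2, 0]

Sorted: [0, 1, 3, 3, 4, 6, 8, 8]


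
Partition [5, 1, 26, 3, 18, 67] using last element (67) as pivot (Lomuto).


Pivot: 67
  5 <= 67: advance i (no swap)
  1 <= 67: advance i (no swap)
  26 <= 67: advance i (no swap)
  3 <= 67: advance i (no swap)
  18 <= 67: advance i (no swap)
Place pivot at 5: [5, 1, 26, 3, 18, 67]

Partitioned: [5, 1, 26, 3, 18, 67]


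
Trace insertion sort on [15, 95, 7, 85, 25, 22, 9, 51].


Initial: [15, 95, 7, 85, 25, 22, 9, 51]
Insert 95: [15, 95, 7, 85, 25, 22, 9, 51]
Insert 7: [7, 15, 95, 85, 25, 22, 9, 51]
Insert 85: [7, 15, 85, 95, 25, 22, 9, 51]
Insert 25: [7, 15, 25, 85, 95, 22, 9, 51]
Insert 22: [7, 15, 22, 25, 85, 95, 9, 51]
Insert 9: [7, 9, 15, 22, 25, 85, 95, 51]
Insert 51: [7, 9, 15, 22, 25, 51, 85, 95]

Sorted: [7, 9, 15, 22, 25, 51, 85, 95]


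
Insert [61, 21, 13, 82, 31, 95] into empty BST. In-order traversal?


Insert 61: root
Insert 21: L from 61
Insert 13: L from 61 -> L from 21
Insert 82: R from 61
Insert 31: L from 61 -> R from 21
Insert 95: R from 61 -> R from 82

In-order: [13, 21, 31, 61, 82, 95]


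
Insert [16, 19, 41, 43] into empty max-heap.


Insert 16: [16]
Insert 19: [19, 16]
Insert 41: [41, 16, 19]
Insert 43: [43, 41, 19, 16]

Final heap: [43, 41, 19, 16]


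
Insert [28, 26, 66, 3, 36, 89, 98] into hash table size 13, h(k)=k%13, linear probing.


Insert 28: h=2 -> slot 2
Insert 26: h=0 -> slot 0
Insert 66: h=1 -> slot 1
Insert 3: h=3 -> slot 3
Insert 36: h=10 -> slot 10
Insert 89: h=11 -> slot 11
Insert 98: h=7 -> slot 7

Table: [26, 66, 28, 3, None, None, None, 98, None, None, 36, 89, None]


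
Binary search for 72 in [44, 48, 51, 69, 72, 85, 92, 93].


Step 1: lo=0, hi=7, mid=3, val=69
Step 2: lo=4, hi=7, mid=5, val=85
Step 3: lo=4, hi=4, mid=4, val=72

Found at index 4


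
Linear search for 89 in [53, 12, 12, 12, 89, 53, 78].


i=0: 53!=89
i=1: 12!=89
i=2: 12!=89
i=3: 12!=89
i=4: 89==89 found!

Found at 4, 5 comps


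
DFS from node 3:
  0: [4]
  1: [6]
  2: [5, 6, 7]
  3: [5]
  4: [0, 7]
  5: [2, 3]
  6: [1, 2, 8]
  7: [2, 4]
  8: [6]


Visit 3, push [5]
Visit 5, push [2]
Visit 2, push [7, 6]
Visit 6, push [8, 1]
Visit 1, push []
Visit 8, push []
Visit 7, push [4]
Visit 4, push [0]
Visit 0, push []

DFS order: [3, 5, 2, 6, 1, 8, 7, 4, 0]


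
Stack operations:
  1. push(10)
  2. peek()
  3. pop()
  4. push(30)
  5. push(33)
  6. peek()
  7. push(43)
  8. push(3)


push(10) -> [10]
peek()->10
pop()->10, []
push(30) -> [30]
push(33) -> [30, 33]
peek()->33
push(43) -> [30, 33, 43]
push(3) -> [30, 33, 43, 3]

Final stack: [30, 33, 43, 3]


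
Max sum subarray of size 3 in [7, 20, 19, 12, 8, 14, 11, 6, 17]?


[0:3]: 46
[1:4]: 51
[2:5]: 39
[3:6]: 34
[4:7]: 33
[5:8]: 31
[6:9]: 34

Max: 51 at [1:4]


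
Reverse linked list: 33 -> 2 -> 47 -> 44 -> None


Step 1: curr=33, set curr.next=prev(None) | reversed so far: 33
Step 2: curr=2, set curr.next=prev(33) | reversed so far: 2 -> 33
Step 3: curr=47, set curr.next=prev(2) | reversed so far: 47 -> 2 -> 33
Step 4: curr=44, set curr.next=prev(47) | reversed so far: 44 -> 47 -> 2 -> 33

44 -> 47 -> 2 -> 33 -> None


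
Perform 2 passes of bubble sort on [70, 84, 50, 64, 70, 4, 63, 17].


Initial: [70, 84, 50, 64, 70, 4, 63, 17]
Pass 1: [70, 50, 64, 70, 4, 63, 17, 84] (6 swaps)
Pass 2: [50, 64, 70, 4, 63, 17, 70, 84] (5 swaps)

After 2 passes: [50, 64, 70, 4, 63, 17, 70, 84]


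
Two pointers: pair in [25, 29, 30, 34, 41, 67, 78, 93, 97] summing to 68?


lo=0(25)+hi=8(97)=122
lo=0(25)+hi=7(93)=118
lo=0(25)+hi=6(78)=103
lo=0(25)+hi=5(67)=92
lo=0(25)+hi=4(41)=66
lo=1(29)+hi=4(41)=70
lo=1(29)+hi=3(34)=63
lo=2(30)+hi=3(34)=64

No pair found


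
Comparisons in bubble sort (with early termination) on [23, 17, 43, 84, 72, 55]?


Algorithm: bubble sort (with early termination)
Input: [23, 17, 43, 84, 72, 55]
Sorted: [17, 23, 43, 55, 72, 84]

12


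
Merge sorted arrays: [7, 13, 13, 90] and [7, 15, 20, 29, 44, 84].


Take 7 from A
Take 7 from B
Take 13 from A
Take 13 from A
Take 15 from B
Take 20 from B
Take 29 from B
Take 44 from B
Take 84 from B

Merged: [7, 7, 13, 13, 15, 20, 29, 44, 84, 90]


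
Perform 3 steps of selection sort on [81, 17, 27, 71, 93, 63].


Initial: [81, 17, 27, 71, 93, 63]
Step 1: min=17 at 1
  Swap: [17, 81, 27, 71, 93, 63]
Step 2: min=27 at 2
  Swap: [17, 27, 81, 71, 93, 63]
Step 3: min=63 at 5
  Swap: [17, 27, 63, 71, 93, 81]

After 3 steps: [17, 27, 63, 71, 93, 81]


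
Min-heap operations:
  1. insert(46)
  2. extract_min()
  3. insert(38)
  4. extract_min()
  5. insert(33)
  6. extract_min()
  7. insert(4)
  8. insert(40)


insert(46) -> [46]
extract_min()->46, []
insert(38) -> [38]
extract_min()->38, []
insert(33) -> [33]
extract_min()->33, []
insert(4) -> [4]
insert(40) -> [4, 40]

Final heap: [4, 40]


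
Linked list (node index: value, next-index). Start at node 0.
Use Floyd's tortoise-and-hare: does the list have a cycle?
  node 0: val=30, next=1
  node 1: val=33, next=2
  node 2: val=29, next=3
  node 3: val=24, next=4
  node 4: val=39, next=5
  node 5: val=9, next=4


Floyd's tortoise (slow, +1) and hare (fast, +2):
  init: slow=0, fast=0
  step 1: slow=1, fast=2
  step 2: slow=2, fast=4
  step 3: slow=3, fast=4
  step 4: slow=4, fast=4
  slow == fast at node 4: cycle detected

Cycle: yes


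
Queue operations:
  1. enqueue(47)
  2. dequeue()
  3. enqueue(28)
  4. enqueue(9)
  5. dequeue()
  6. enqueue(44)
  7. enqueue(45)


enqueue(47) -> [47]
dequeue()->47, []
enqueue(28) -> [28]
enqueue(9) -> [28, 9]
dequeue()->28, [9]
enqueue(44) -> [9, 44]
enqueue(45) -> [9, 44, 45]

Final queue: [9, 44, 45]


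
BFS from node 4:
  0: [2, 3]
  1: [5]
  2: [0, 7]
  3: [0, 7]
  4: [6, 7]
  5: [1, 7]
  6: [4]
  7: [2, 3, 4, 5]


Visit 4, enqueue [6, 7]
Visit 6, enqueue []
Visit 7, enqueue [2, 3, 5]
Visit 2, enqueue [0]
Visit 3, enqueue []
Visit 5, enqueue [1]
Visit 0, enqueue []
Visit 1, enqueue []

BFS order: [4, 6, 7, 2, 3, 5, 0, 1]


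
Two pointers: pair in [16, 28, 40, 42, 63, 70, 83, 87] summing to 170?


lo=0(16)+hi=7(87)=103
lo=1(28)+hi=7(87)=115
lo=2(40)+hi=7(87)=127
lo=3(42)+hi=7(87)=129
lo=4(63)+hi=7(87)=150
lo=5(70)+hi=7(87)=157
lo=6(83)+hi=7(87)=170

Yes: 83+87=170


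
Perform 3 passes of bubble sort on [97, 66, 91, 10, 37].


Initial: [97, 66, 91, 10, 37]
Pass 1: [66, 91, 10, 37, 97] (4 swaps)
Pass 2: [66, 10, 37, 91, 97] (2 swaps)
Pass 3: [10, 37, 66, 91, 97] (2 swaps)

After 3 passes: [10, 37, 66, 91, 97]


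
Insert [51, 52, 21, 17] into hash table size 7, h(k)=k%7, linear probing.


Insert 51: h=2 -> slot 2
Insert 52: h=3 -> slot 3
Insert 21: h=0 -> slot 0
Insert 17: h=3, 1 probes -> slot 4

Table: [21, None, 51, 52, 17, None, None]


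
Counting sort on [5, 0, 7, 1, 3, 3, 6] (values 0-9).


Input: [5, 0, 7, 1, 3, 3, 6]
Counts: [1, 1, 0, 2, 0, 1, 1, 1, 0, 0]

Sorted: [0, 1, 3, 3, 5, 6, 7]


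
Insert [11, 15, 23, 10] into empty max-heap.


Insert 11: [11]
Insert 15: [15, 11]
Insert 23: [23, 11, 15]
Insert 10: [23, 11, 15, 10]

Final heap: [23, 11, 15, 10]


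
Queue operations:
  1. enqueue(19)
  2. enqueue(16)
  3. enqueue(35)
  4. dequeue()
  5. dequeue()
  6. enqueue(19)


enqueue(19) -> [19]
enqueue(16) -> [19, 16]
enqueue(35) -> [19, 16, 35]
dequeue()->19, [16, 35]
dequeue()->16, [35]
enqueue(19) -> [35, 19]

Final queue: [35, 19]


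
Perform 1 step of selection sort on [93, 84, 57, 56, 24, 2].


Initial: [93, 84, 57, 56, 24, 2]
Step 1: min=2 at 5
  Swap: [2, 84, 57, 56, 24, 93]

After 1 step: [2, 84, 57, 56, 24, 93]


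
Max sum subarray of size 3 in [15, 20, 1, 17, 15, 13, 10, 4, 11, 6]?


[0:3]: 36
[1:4]: 38
[2:5]: 33
[3:6]: 45
[4:7]: 38
[5:8]: 27
[6:9]: 25
[7:10]: 21

Max: 45 at [3:6]


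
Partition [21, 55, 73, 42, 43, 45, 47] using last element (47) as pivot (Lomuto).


Pivot: 47
  21 <= 47: advance i (no swap)
  42 <= 47: swap -> [21, 42, 73, 55, 43, 45, 47]
  43 <= 47: swap -> [21, 42, 43, 55, 73, 45, 47]
  45 <= 47: swap -> [21, 42, 43, 45, 73, 55, 47]
Place pivot at 4: [21, 42, 43, 45, 47, 55, 73]

Partitioned: [21, 42, 43, 45, 47, 55, 73]


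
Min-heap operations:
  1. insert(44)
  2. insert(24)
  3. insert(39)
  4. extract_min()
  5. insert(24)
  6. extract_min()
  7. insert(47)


insert(44) -> [44]
insert(24) -> [24, 44]
insert(39) -> [24, 44, 39]
extract_min()->24, [39, 44]
insert(24) -> [24, 44, 39]
extract_min()->24, [39, 44]
insert(47) -> [39, 44, 47]

Final heap: [39, 44, 47]


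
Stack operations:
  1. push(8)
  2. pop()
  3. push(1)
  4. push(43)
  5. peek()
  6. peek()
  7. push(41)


push(8) -> [8]
pop()->8, []
push(1) -> [1]
push(43) -> [1, 43]
peek()->43
peek()->43
push(41) -> [1, 43, 41]

Final stack: [1, 43, 41]


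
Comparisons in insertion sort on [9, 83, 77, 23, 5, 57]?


Algorithm: insertion sort
Input: [9, 83, 77, 23, 5, 57]
Sorted: [5, 9, 23, 57, 77, 83]

13


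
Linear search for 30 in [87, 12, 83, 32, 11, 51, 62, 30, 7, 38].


i=0: 87!=30
i=1: 12!=30
i=2: 83!=30
i=3: 32!=30
i=4: 11!=30
i=5: 51!=30
i=6: 62!=30
i=7: 30==30 found!

Found at 7, 8 comps


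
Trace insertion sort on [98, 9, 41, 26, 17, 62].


Initial: [98, 9, 41, 26, 17, 62]
Insert 9: [9, 98, 41, 26, 17, 62]
Insert 41: [9, 41, 98, 26, 17, 62]
Insert 26: [9, 26, 41, 98, 17, 62]
Insert 17: [9, 17, 26, 41, 98, 62]
Insert 62: [9, 17, 26, 41, 62, 98]

Sorted: [9, 17, 26, 41, 62, 98]


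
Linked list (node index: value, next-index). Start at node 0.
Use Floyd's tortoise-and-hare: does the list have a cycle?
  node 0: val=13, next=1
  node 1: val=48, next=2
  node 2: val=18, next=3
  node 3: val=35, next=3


Floyd's tortoise (slow, +1) and hare (fast, +2):
  init: slow=0, fast=0
  step 1: slow=1, fast=2
  step 2: slow=2, fast=3
  step 3: slow=3, fast=3
  slow == fast at node 3: cycle detected

Cycle: yes


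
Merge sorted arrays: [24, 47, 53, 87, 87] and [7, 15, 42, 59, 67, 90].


Take 7 from B
Take 15 from B
Take 24 from A
Take 42 from B
Take 47 from A
Take 53 from A
Take 59 from B
Take 67 from B
Take 87 from A
Take 87 from A

Merged: [7, 15, 24, 42, 47, 53, 59, 67, 87, 87, 90]


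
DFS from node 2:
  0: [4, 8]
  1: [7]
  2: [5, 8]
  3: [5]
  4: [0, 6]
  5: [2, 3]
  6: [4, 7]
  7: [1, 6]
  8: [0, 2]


Visit 2, push [8, 5]
Visit 5, push [3]
Visit 3, push []
Visit 8, push [0]
Visit 0, push [4]
Visit 4, push [6]
Visit 6, push [7]
Visit 7, push [1]
Visit 1, push []

DFS order: [2, 5, 3, 8, 0, 4, 6, 7, 1]


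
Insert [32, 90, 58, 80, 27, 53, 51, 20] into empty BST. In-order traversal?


Insert 32: root
Insert 90: R from 32
Insert 58: R from 32 -> L from 90
Insert 80: R from 32 -> L from 90 -> R from 58
Insert 27: L from 32
Insert 53: R from 32 -> L from 90 -> L from 58
Insert 51: R from 32 -> L from 90 -> L from 58 -> L from 53
Insert 20: L from 32 -> L from 27

In-order: [20, 27, 32, 51, 53, 58, 80, 90]


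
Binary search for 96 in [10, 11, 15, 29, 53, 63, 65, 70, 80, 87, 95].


Step 1: lo=0, hi=10, mid=5, val=63
Step 2: lo=6, hi=10, mid=8, val=80
Step 3: lo=9, hi=10, mid=9, val=87
Step 4: lo=10, hi=10, mid=10, val=95

Not found


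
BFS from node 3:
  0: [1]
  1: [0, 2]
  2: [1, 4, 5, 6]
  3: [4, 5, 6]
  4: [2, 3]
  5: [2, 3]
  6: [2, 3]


Visit 3, enqueue [4, 5, 6]
Visit 4, enqueue [2]
Visit 5, enqueue []
Visit 6, enqueue []
Visit 2, enqueue [1]
Visit 1, enqueue [0]
Visit 0, enqueue []

BFS order: [3, 4, 5, 6, 2, 1, 0]


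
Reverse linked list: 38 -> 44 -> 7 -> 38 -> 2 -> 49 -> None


Step 1: curr=38, set curr.next=prev(None) | reversed so far: 38
Step 2: curr=44, set curr.next=prev(38) | reversed so far: 44 -> 38
Step 3: curr=7, set curr.next=prev(44) | reversed so far: 7 -> 44 -> 38
Step 4: curr=38, set curr.next=prev(7) | reversed so far: 38 -> 7 -> 44 -> 38
Step 5: curr=2, set curr.next=prev(38) | reversed so far: 2 -> 38 -> 7 -> 44 -> 38
Step 6: curr=49, set curr.next=prev(2) | reversed so far: 49 -> 2 -> 38 -> 7 -> 44 -> 38

49 -> 2 -> 38 -> 7 -> 44 -> 38 -> None


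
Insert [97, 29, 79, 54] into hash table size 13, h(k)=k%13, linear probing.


Insert 97: h=6 -> slot 6
Insert 29: h=3 -> slot 3
Insert 79: h=1 -> slot 1
Insert 54: h=2 -> slot 2

Table: [None, 79, 54, 29, None, None, 97, None, None, None, None, None, None]


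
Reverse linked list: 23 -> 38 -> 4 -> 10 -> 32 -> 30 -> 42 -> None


Step 1: curr=23, set curr.next=prev(None) | reversed so far: 23
Step 2: curr=38, set curr.next=prev(23) | reversed so far: 38 -> 23
Step 3: curr=4, set curr.next=prev(38) | reversed so far: 4 -> 38 -> 23
Step 4: curr=10, set curr.next=prev(4) | reversed so far: 10 -> 4 -> 38 -> 23
Step 5: curr=32, set curr.next=prev(10) | reversed so far: 32 -> 10 -> 4 -> 38 -> 23
Step 6: curr=30, set curr.next=prev(32) | reversed so far: 30 -> 32 -> 10 -> 4 -> 38 -> 23
Step 7: curr=42, set curr.next=prev(30) | reversed so far: 42 -> 30 -> 32 -> 10 -> 4 -> 38 -> 23

42 -> 30 -> 32 -> 10 -> 4 -> 38 -> 23 -> None


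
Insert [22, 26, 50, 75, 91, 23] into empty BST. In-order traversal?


Insert 22: root
Insert 26: R from 22
Insert 50: R from 22 -> R from 26
Insert 75: R from 22 -> R from 26 -> R from 50
Insert 91: R from 22 -> R from 26 -> R from 50 -> R from 75
Insert 23: R from 22 -> L from 26

In-order: [22, 23, 26, 50, 75, 91]


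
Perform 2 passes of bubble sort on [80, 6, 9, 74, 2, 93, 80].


Initial: [80, 6, 9, 74, 2, 93, 80]
Pass 1: [6, 9, 74, 2, 80, 80, 93] (5 swaps)
Pass 2: [6, 9, 2, 74, 80, 80, 93] (1 swaps)

After 2 passes: [6, 9, 2, 74, 80, 80, 93]


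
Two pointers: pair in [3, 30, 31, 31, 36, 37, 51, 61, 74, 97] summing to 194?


lo=0(3)+hi=9(97)=100
lo=1(30)+hi=9(97)=127
lo=2(31)+hi=9(97)=128
lo=3(31)+hi=9(97)=128
lo=4(36)+hi=9(97)=133
lo=5(37)+hi=9(97)=134
lo=6(51)+hi=9(97)=148
lo=7(61)+hi=9(97)=158
lo=8(74)+hi=9(97)=171

No pair found


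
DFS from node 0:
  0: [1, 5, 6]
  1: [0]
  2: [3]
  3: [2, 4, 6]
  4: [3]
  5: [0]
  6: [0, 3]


Visit 0, push [6, 5, 1]
Visit 1, push []
Visit 5, push []
Visit 6, push [3]
Visit 3, push [4, 2]
Visit 2, push []
Visit 4, push []

DFS order: [0, 1, 5, 6, 3, 2, 4]


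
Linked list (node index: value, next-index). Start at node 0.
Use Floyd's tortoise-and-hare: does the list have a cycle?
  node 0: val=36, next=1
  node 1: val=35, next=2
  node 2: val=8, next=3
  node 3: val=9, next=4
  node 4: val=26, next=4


Floyd's tortoise (slow, +1) and hare (fast, +2):
  init: slow=0, fast=0
  step 1: slow=1, fast=2
  step 2: slow=2, fast=4
  step 3: slow=3, fast=4
  step 4: slow=4, fast=4
  slow == fast at node 4: cycle detected

Cycle: yes


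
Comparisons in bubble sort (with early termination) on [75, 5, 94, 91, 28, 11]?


Algorithm: bubble sort (with early termination)
Input: [75, 5, 94, 91, 28, 11]
Sorted: [5, 11, 28, 75, 91, 94]

15


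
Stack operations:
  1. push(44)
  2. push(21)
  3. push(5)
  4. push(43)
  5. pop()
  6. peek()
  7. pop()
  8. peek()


push(44) -> [44]
push(21) -> [44, 21]
push(5) -> [44, 21, 5]
push(43) -> [44, 21, 5, 43]
pop()->43, [44, 21, 5]
peek()->5
pop()->5, [44, 21]
peek()->21

Final stack: [44, 21]


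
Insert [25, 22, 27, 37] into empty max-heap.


Insert 25: [25]
Insert 22: [25, 22]
Insert 27: [27, 22, 25]
Insert 37: [37, 27, 25, 22]

Final heap: [37, 27, 25, 22]


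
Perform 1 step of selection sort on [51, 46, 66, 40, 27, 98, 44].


Initial: [51, 46, 66, 40, 27, 98, 44]
Step 1: min=27 at 4
  Swap: [27, 46, 66, 40, 51, 98, 44]

After 1 step: [27, 46, 66, 40, 51, 98, 44]


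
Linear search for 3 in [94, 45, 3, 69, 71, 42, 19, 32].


i=0: 94!=3
i=1: 45!=3
i=2: 3==3 found!

Found at 2, 3 comps


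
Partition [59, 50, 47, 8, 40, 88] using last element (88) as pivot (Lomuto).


Pivot: 88
  59 <= 88: advance i (no swap)
  50 <= 88: advance i (no swap)
  47 <= 88: advance i (no swap)
  8 <= 88: advance i (no swap)
  40 <= 88: advance i (no swap)
Place pivot at 5: [59, 50, 47, 8, 40, 88]

Partitioned: [59, 50, 47, 8, 40, 88]


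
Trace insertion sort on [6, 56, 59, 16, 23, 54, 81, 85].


Initial: [6, 56, 59, 16, 23, 54, 81, 85]
Insert 56: [6, 56, 59, 16, 23, 54, 81, 85]
Insert 59: [6, 56, 59, 16, 23, 54, 81, 85]
Insert 16: [6, 16, 56, 59, 23, 54, 81, 85]
Insert 23: [6, 16, 23, 56, 59, 54, 81, 85]
Insert 54: [6, 16, 23, 54, 56, 59, 81, 85]
Insert 81: [6, 16, 23, 54, 56, 59, 81, 85]
Insert 85: [6, 16, 23, 54, 56, 59, 81, 85]

Sorted: [6, 16, 23, 54, 56, 59, 81, 85]


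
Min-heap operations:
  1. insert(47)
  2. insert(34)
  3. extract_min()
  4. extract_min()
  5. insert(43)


insert(47) -> [47]
insert(34) -> [34, 47]
extract_min()->34, [47]
extract_min()->47, []
insert(43) -> [43]

Final heap: [43]


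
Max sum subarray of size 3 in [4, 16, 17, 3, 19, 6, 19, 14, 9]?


[0:3]: 37
[1:4]: 36
[2:5]: 39
[3:6]: 28
[4:7]: 44
[5:8]: 39
[6:9]: 42

Max: 44 at [4:7]


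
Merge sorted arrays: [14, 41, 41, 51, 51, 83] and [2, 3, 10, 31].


Take 2 from B
Take 3 from B
Take 10 from B
Take 14 from A
Take 31 from B

Merged: [2, 3, 10, 14, 31, 41, 41, 51, 51, 83]


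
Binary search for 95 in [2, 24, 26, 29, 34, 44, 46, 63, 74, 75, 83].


Step 1: lo=0, hi=10, mid=5, val=44
Step 2: lo=6, hi=10, mid=8, val=74
Step 3: lo=9, hi=10, mid=9, val=75
Step 4: lo=10, hi=10, mid=10, val=83

Not found


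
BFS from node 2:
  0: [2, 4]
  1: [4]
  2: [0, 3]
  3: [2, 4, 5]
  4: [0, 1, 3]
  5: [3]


Visit 2, enqueue [0, 3]
Visit 0, enqueue [4]
Visit 3, enqueue [5]
Visit 4, enqueue [1]
Visit 5, enqueue []
Visit 1, enqueue []

BFS order: [2, 0, 3, 4, 5, 1]


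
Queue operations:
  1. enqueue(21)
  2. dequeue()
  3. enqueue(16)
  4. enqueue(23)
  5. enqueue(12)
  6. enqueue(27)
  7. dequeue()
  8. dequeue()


enqueue(21) -> [21]
dequeue()->21, []
enqueue(16) -> [16]
enqueue(23) -> [16, 23]
enqueue(12) -> [16, 23, 12]
enqueue(27) -> [16, 23, 12, 27]
dequeue()->16, [23, 12, 27]
dequeue()->23, [12, 27]

Final queue: [12, 27]


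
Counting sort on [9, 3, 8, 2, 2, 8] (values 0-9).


Input: [9, 3, 8, 2, 2, 8]
Counts: [0, 0, 2, 1, 0, 0, 0, 0, 2, 1]

Sorted: [2, 2, 3, 8, 8, 9]


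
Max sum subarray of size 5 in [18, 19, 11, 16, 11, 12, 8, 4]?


[0:5]: 75
[1:6]: 69
[2:7]: 58
[3:8]: 51

Max: 75 at [0:5]


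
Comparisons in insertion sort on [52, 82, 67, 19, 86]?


Algorithm: insertion sort
Input: [52, 82, 67, 19, 86]
Sorted: [19, 52, 67, 82, 86]

7


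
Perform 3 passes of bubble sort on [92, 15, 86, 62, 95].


Initial: [92, 15, 86, 62, 95]
Pass 1: [15, 86, 62, 92, 95] (3 swaps)
Pass 2: [15, 62, 86, 92, 95] (1 swaps)
Pass 3: [15, 62, 86, 92, 95] (0 swaps)

After 3 passes: [15, 62, 86, 92, 95]


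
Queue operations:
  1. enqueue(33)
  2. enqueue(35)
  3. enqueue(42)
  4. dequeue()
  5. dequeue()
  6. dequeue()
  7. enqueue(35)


enqueue(33) -> [33]
enqueue(35) -> [33, 35]
enqueue(42) -> [33, 35, 42]
dequeue()->33, [35, 42]
dequeue()->35, [42]
dequeue()->42, []
enqueue(35) -> [35]

Final queue: [35]


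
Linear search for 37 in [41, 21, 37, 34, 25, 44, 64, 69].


i=0: 41!=37
i=1: 21!=37
i=2: 37==37 found!

Found at 2, 3 comps


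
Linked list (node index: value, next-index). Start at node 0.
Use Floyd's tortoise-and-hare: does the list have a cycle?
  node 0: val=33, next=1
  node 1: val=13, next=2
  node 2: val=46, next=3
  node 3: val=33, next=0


Floyd's tortoise (slow, +1) and hare (fast, +2):
  init: slow=0, fast=0
  step 1: slow=1, fast=2
  step 2: slow=2, fast=0
  step 3: slow=3, fast=2
  step 4: slow=0, fast=0
  slow == fast at node 0: cycle detected

Cycle: yes


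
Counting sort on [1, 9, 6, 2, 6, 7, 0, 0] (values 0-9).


Input: [1, 9, 6, 2, 6, 7, 0, 0]
Counts: [2, 1, 1, 0, 0, 0, 2, 1, 0, 1]

Sorted: [0, 0, 1, 2, 6, 6, 7, 9]


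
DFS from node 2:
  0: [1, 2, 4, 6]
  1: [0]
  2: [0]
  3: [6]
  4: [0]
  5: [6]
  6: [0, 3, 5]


Visit 2, push [0]
Visit 0, push [6, 4, 1]
Visit 1, push []
Visit 4, push []
Visit 6, push [5, 3]
Visit 3, push []
Visit 5, push []

DFS order: [2, 0, 1, 4, 6, 3, 5]


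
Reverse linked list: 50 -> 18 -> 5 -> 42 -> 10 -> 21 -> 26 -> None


Step 1: curr=50, set curr.next=prev(None) | reversed so far: 50
Step 2: curr=18, set curr.next=prev(50) | reversed so far: 18 -> 50
Step 3: curr=5, set curr.next=prev(18) | reversed so far: 5 -> 18 -> 50
Step 4: curr=42, set curr.next=prev(5) | reversed so far: 42 -> 5 -> 18 -> 50
Step 5: curr=10, set curr.next=prev(42) | reversed so far: 10 -> 42 -> 5 -> 18 -> 50
Step 6: curr=21, set curr.next=prev(10) | reversed so far: 21 -> 10 -> 42 -> 5 -> 18 -> 50
Step 7: curr=26, set curr.next=prev(21) | reversed so far: 26 -> 21 -> 10 -> 42 -> 5 -> 18 -> 50

26 -> 21 -> 10 -> 42 -> 5 -> 18 -> 50 -> None


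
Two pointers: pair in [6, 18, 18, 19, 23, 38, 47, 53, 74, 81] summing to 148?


lo=0(6)+hi=9(81)=87
lo=1(18)+hi=9(81)=99
lo=2(18)+hi=9(81)=99
lo=3(19)+hi=9(81)=100
lo=4(23)+hi=9(81)=104
lo=5(38)+hi=9(81)=119
lo=6(47)+hi=9(81)=128
lo=7(53)+hi=9(81)=134
lo=8(74)+hi=9(81)=155

No pair found


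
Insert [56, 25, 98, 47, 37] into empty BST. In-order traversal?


Insert 56: root
Insert 25: L from 56
Insert 98: R from 56
Insert 47: L from 56 -> R from 25
Insert 37: L from 56 -> R from 25 -> L from 47

In-order: [25, 37, 47, 56, 98]


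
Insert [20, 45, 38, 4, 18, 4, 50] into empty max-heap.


Insert 20: [20]
Insert 45: [45, 20]
Insert 38: [45, 20, 38]
Insert 4: [45, 20, 38, 4]
Insert 18: [45, 20, 38, 4, 18]
Insert 4: [45, 20, 38, 4, 18, 4]
Insert 50: [50, 20, 45, 4, 18, 4, 38]

Final heap: [50, 20, 45, 4, 18, 4, 38]


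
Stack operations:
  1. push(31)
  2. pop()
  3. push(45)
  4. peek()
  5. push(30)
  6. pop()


push(31) -> [31]
pop()->31, []
push(45) -> [45]
peek()->45
push(30) -> [45, 30]
pop()->30, [45]

Final stack: [45]


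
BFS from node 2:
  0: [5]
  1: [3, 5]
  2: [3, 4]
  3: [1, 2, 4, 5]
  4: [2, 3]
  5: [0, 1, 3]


Visit 2, enqueue [3, 4]
Visit 3, enqueue [1, 5]
Visit 4, enqueue []
Visit 1, enqueue []
Visit 5, enqueue [0]
Visit 0, enqueue []

BFS order: [2, 3, 4, 1, 5, 0]


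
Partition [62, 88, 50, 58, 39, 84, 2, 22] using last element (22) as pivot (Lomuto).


Pivot: 22
  2 <= 22: swap -> [2, 88, 50, 58, 39, 84, 62, 22]
Place pivot at 1: [2, 22, 50, 58, 39, 84, 62, 88]

Partitioned: [2, 22, 50, 58, 39, 84, 62, 88]


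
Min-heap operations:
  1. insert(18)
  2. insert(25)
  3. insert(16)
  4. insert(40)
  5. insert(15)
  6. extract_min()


insert(18) -> [18]
insert(25) -> [18, 25]
insert(16) -> [16, 25, 18]
insert(40) -> [16, 25, 18, 40]
insert(15) -> [15, 16, 18, 40, 25]
extract_min()->15, [16, 25, 18, 40]

Final heap: [16, 25, 18, 40]


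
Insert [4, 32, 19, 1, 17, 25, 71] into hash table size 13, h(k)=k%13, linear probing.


Insert 4: h=4 -> slot 4
Insert 32: h=6 -> slot 6
Insert 19: h=6, 1 probes -> slot 7
Insert 1: h=1 -> slot 1
Insert 17: h=4, 1 probes -> slot 5
Insert 25: h=12 -> slot 12
Insert 71: h=6, 2 probes -> slot 8

Table: [None, 1, None, None, 4, 17, 32, 19, 71, None, None, None, 25]


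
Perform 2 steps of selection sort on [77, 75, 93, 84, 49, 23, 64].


Initial: [77, 75, 93, 84, 49, 23, 64]
Step 1: min=23 at 5
  Swap: [23, 75, 93, 84, 49, 77, 64]
Step 2: min=49 at 4
  Swap: [23, 49, 93, 84, 75, 77, 64]

After 2 steps: [23, 49, 93, 84, 75, 77, 64]


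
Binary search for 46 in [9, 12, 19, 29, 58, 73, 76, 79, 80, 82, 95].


Step 1: lo=0, hi=10, mid=5, val=73
Step 2: lo=0, hi=4, mid=2, val=19
Step 3: lo=3, hi=4, mid=3, val=29
Step 4: lo=4, hi=4, mid=4, val=58

Not found


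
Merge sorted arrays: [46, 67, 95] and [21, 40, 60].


Take 21 from B
Take 40 from B
Take 46 from A
Take 60 from B

Merged: [21, 40, 46, 60, 67, 95]


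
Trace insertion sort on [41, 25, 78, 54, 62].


Initial: [41, 25, 78, 54, 62]
Insert 25: [25, 41, 78, 54, 62]
Insert 78: [25, 41, 78, 54, 62]
Insert 54: [25, 41, 54, 78, 62]
Insert 62: [25, 41, 54, 62, 78]

Sorted: [25, 41, 54, 62, 78]


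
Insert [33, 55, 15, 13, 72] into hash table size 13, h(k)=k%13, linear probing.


Insert 33: h=7 -> slot 7
Insert 55: h=3 -> slot 3
Insert 15: h=2 -> slot 2
Insert 13: h=0 -> slot 0
Insert 72: h=7, 1 probes -> slot 8

Table: [13, None, 15, 55, None, None, None, 33, 72, None, None, None, None]


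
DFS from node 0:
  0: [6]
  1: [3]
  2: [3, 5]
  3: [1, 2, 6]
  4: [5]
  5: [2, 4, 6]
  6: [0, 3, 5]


Visit 0, push [6]
Visit 6, push [5, 3]
Visit 3, push [2, 1]
Visit 1, push []
Visit 2, push [5]
Visit 5, push [4]
Visit 4, push []

DFS order: [0, 6, 3, 1, 2, 5, 4]


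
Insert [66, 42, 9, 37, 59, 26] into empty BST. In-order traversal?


Insert 66: root
Insert 42: L from 66
Insert 9: L from 66 -> L from 42
Insert 37: L from 66 -> L from 42 -> R from 9
Insert 59: L from 66 -> R from 42
Insert 26: L from 66 -> L from 42 -> R from 9 -> L from 37

In-order: [9, 26, 37, 42, 59, 66]


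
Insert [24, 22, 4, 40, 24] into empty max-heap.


Insert 24: [24]
Insert 22: [24, 22]
Insert 4: [24, 22, 4]
Insert 40: [40, 24, 4, 22]
Insert 24: [40, 24, 4, 22, 24]

Final heap: [40, 24, 4, 22, 24]


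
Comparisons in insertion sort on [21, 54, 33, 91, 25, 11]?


Algorithm: insertion sort
Input: [21, 54, 33, 91, 25, 11]
Sorted: [11, 21, 25, 33, 54, 91]

13


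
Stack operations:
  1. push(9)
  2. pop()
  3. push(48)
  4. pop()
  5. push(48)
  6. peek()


push(9) -> [9]
pop()->9, []
push(48) -> [48]
pop()->48, []
push(48) -> [48]
peek()->48

Final stack: [48]


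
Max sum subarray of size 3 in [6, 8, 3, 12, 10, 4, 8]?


[0:3]: 17
[1:4]: 23
[2:5]: 25
[3:6]: 26
[4:7]: 22

Max: 26 at [3:6]


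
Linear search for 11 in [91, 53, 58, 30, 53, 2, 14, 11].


i=0: 91!=11
i=1: 53!=11
i=2: 58!=11
i=3: 30!=11
i=4: 53!=11
i=5: 2!=11
i=6: 14!=11
i=7: 11==11 found!

Found at 7, 8 comps


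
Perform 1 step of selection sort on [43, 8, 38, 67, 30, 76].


Initial: [43, 8, 38, 67, 30, 76]
Step 1: min=8 at 1
  Swap: [8, 43, 38, 67, 30, 76]

After 1 step: [8, 43, 38, 67, 30, 76]


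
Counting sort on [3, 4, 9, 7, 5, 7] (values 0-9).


Input: [3, 4, 9, 7, 5, 7]
Counts: [0, 0, 0, 1, 1, 1, 0, 2, 0, 1]

Sorted: [3, 4, 5, 7, 7, 9]


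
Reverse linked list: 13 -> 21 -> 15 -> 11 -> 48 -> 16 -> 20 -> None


Step 1: curr=13, set curr.next=prev(None) | reversed so far: 13
Step 2: curr=21, set curr.next=prev(13) | reversed so far: 21 -> 13
Step 3: curr=15, set curr.next=prev(21) | reversed so far: 15 -> 21 -> 13
Step 4: curr=11, set curr.next=prev(15) | reversed so far: 11 -> 15 -> 21 -> 13
Step 5: curr=48, set curr.next=prev(11) | reversed so far: 48 -> 11 -> 15 -> 21 -> 13
Step 6: curr=16, set curr.next=prev(48) | reversed so far: 16 -> 48 -> 11 -> 15 -> 21 -> 13
Step 7: curr=20, set curr.next=prev(16) | reversed so far: 20 -> 16 -> 48 -> 11 -> 15 -> 21 -> 13

20 -> 16 -> 48 -> 11 -> 15 -> 21 -> 13 -> None


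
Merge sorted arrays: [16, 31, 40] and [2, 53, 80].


Take 2 from B
Take 16 from A
Take 31 from A
Take 40 from A

Merged: [2, 16, 31, 40, 53, 80]


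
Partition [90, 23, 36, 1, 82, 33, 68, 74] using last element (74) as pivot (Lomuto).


Pivot: 74
  23 <= 74: swap -> [23, 90, 36, 1, 82, 33, 68, 74]
  36 <= 74: swap -> [23, 36, 90, 1, 82, 33, 68, 74]
  1 <= 74: swap -> [23, 36, 1, 90, 82, 33, 68, 74]
  33 <= 74: swap -> [23, 36, 1, 33, 82, 90, 68, 74]
  68 <= 74: swap -> [23, 36, 1, 33, 68, 90, 82, 74]
Place pivot at 5: [23, 36, 1, 33, 68, 74, 82, 90]

Partitioned: [23, 36, 1, 33, 68, 74, 82, 90]


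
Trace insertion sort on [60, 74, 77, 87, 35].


Initial: [60, 74, 77, 87, 35]
Insert 74: [60, 74, 77, 87, 35]
Insert 77: [60, 74, 77, 87, 35]
Insert 87: [60, 74, 77, 87, 35]
Insert 35: [35, 60, 74, 77, 87]

Sorted: [35, 60, 74, 77, 87]


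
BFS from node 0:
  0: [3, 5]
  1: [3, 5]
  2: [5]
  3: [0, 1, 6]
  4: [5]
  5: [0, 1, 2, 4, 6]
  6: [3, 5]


Visit 0, enqueue [3, 5]
Visit 3, enqueue [1, 6]
Visit 5, enqueue [2, 4]
Visit 1, enqueue []
Visit 6, enqueue []
Visit 2, enqueue []
Visit 4, enqueue []

BFS order: [0, 3, 5, 1, 6, 2, 4]


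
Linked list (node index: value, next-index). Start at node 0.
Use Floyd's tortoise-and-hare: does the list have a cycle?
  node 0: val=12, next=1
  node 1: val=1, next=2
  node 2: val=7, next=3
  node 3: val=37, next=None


Floyd's tortoise (slow, +1) and hare (fast, +2):
  init: slow=0, fast=0
  step 1: slow=1, fast=2
  step 2: fast 2->3->None, no cycle

Cycle: no


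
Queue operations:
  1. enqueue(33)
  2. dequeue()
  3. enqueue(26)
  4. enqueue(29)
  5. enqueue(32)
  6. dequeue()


enqueue(33) -> [33]
dequeue()->33, []
enqueue(26) -> [26]
enqueue(29) -> [26, 29]
enqueue(32) -> [26, 29, 32]
dequeue()->26, [29, 32]

Final queue: [29, 32]


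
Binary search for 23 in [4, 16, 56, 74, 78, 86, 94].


Step 1: lo=0, hi=6, mid=3, val=74
Step 2: lo=0, hi=2, mid=1, val=16
Step 3: lo=2, hi=2, mid=2, val=56

Not found


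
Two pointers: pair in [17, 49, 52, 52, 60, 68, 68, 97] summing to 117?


lo=0(17)+hi=7(97)=114
lo=1(49)+hi=7(97)=146
lo=1(49)+hi=6(68)=117

Yes: 49+68=117


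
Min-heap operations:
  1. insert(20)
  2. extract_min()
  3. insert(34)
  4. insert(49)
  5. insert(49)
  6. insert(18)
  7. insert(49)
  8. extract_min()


insert(20) -> [20]
extract_min()->20, []
insert(34) -> [34]
insert(49) -> [34, 49]
insert(49) -> [34, 49, 49]
insert(18) -> [18, 34, 49, 49]
insert(49) -> [18, 34, 49, 49, 49]
extract_min()->18, [34, 49, 49, 49]

Final heap: [34, 49, 49, 49]


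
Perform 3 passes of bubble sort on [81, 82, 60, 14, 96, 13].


Initial: [81, 82, 60, 14, 96, 13]
Pass 1: [81, 60, 14, 82, 13, 96] (3 swaps)
Pass 2: [60, 14, 81, 13, 82, 96] (3 swaps)
Pass 3: [14, 60, 13, 81, 82, 96] (2 swaps)

After 3 passes: [14, 60, 13, 81, 82, 96]


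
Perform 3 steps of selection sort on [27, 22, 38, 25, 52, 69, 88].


Initial: [27, 22, 38, 25, 52, 69, 88]
Step 1: min=22 at 1
  Swap: [22, 27, 38, 25, 52, 69, 88]
Step 2: min=25 at 3
  Swap: [22, 25, 38, 27, 52, 69, 88]
Step 3: min=27 at 3
  Swap: [22, 25, 27, 38, 52, 69, 88]

After 3 steps: [22, 25, 27, 38, 52, 69, 88]


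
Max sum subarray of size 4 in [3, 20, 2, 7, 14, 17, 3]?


[0:4]: 32
[1:5]: 43
[2:6]: 40
[3:7]: 41

Max: 43 at [1:5]


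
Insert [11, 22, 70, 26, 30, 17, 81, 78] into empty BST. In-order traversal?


Insert 11: root
Insert 22: R from 11
Insert 70: R from 11 -> R from 22
Insert 26: R from 11 -> R from 22 -> L from 70
Insert 30: R from 11 -> R from 22 -> L from 70 -> R from 26
Insert 17: R from 11 -> L from 22
Insert 81: R from 11 -> R from 22 -> R from 70
Insert 78: R from 11 -> R from 22 -> R from 70 -> L from 81

In-order: [11, 17, 22, 26, 30, 70, 78, 81]


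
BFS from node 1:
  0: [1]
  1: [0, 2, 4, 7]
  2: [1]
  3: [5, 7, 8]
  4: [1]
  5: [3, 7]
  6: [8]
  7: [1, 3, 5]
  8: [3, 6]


Visit 1, enqueue [0, 2, 4, 7]
Visit 0, enqueue []
Visit 2, enqueue []
Visit 4, enqueue []
Visit 7, enqueue [3, 5]
Visit 3, enqueue [8]
Visit 5, enqueue []
Visit 8, enqueue [6]
Visit 6, enqueue []

BFS order: [1, 0, 2, 4, 7, 3, 5, 8, 6]


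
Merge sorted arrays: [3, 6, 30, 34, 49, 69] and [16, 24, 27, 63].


Take 3 from A
Take 6 from A
Take 16 from B
Take 24 from B
Take 27 from B
Take 30 from A
Take 34 from A
Take 49 from A
Take 63 from B

Merged: [3, 6, 16, 24, 27, 30, 34, 49, 63, 69]


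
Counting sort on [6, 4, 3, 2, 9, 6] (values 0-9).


Input: [6, 4, 3, 2, 9, 6]
Counts: [0, 0, 1, 1, 1, 0, 2, 0, 0, 1]

Sorted: [2, 3, 4, 6, 6, 9]


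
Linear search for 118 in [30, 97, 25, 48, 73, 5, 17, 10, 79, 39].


i=0: 30!=118
i=1: 97!=118
i=2: 25!=118
i=3: 48!=118
i=4: 73!=118
i=5: 5!=118
i=6: 17!=118
i=7: 10!=118
i=8: 79!=118
i=9: 39!=118

Not found, 10 comps


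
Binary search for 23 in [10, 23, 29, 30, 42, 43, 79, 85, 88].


Step 1: lo=0, hi=8, mid=4, val=42
Step 2: lo=0, hi=3, mid=1, val=23

Found at index 1


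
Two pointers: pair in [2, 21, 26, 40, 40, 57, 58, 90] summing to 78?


lo=0(2)+hi=7(90)=92
lo=0(2)+hi=6(58)=60
lo=1(21)+hi=6(58)=79
lo=1(21)+hi=5(57)=78

Yes: 21+57=78


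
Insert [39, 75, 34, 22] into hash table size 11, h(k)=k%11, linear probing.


Insert 39: h=6 -> slot 6
Insert 75: h=9 -> slot 9
Insert 34: h=1 -> slot 1
Insert 22: h=0 -> slot 0

Table: [22, 34, None, None, None, None, 39, None, None, 75, None]


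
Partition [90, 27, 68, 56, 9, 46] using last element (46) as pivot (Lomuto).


Pivot: 46
  27 <= 46: swap -> [27, 90, 68, 56, 9, 46]
  9 <= 46: swap -> [27, 9, 68, 56, 90, 46]
Place pivot at 2: [27, 9, 46, 56, 90, 68]

Partitioned: [27, 9, 46, 56, 90, 68]


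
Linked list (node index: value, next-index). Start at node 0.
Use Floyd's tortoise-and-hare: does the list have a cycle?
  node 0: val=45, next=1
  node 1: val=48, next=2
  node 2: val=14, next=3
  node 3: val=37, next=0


Floyd's tortoise (slow, +1) and hare (fast, +2):
  init: slow=0, fast=0
  step 1: slow=1, fast=2
  step 2: slow=2, fast=0
  step 3: slow=3, fast=2
  step 4: slow=0, fast=0
  slow == fast at node 0: cycle detected

Cycle: yes


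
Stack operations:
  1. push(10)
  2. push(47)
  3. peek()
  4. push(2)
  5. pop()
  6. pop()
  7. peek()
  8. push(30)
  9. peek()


push(10) -> [10]
push(47) -> [10, 47]
peek()->47
push(2) -> [10, 47, 2]
pop()->2, [10, 47]
pop()->47, [10]
peek()->10
push(30) -> [10, 30]
peek()->30

Final stack: [10, 30]


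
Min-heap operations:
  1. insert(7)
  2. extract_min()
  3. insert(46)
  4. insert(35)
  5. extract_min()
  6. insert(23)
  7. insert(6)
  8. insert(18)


insert(7) -> [7]
extract_min()->7, []
insert(46) -> [46]
insert(35) -> [35, 46]
extract_min()->35, [46]
insert(23) -> [23, 46]
insert(6) -> [6, 46, 23]
insert(18) -> [6, 18, 23, 46]

Final heap: [6, 18, 23, 46]


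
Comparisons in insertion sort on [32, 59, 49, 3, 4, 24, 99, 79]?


Algorithm: insertion sort
Input: [32, 59, 49, 3, 4, 24, 99, 79]
Sorted: [3, 4, 24, 32, 49, 59, 79, 99]

17


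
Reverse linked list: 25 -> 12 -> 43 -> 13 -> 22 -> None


Step 1: curr=25, set curr.next=prev(None) | reversed so far: 25
Step 2: curr=12, set curr.next=prev(25) | reversed so far: 12 -> 25
Step 3: curr=43, set curr.next=prev(12) | reversed so far: 43 -> 12 -> 25
Step 4: curr=13, set curr.next=prev(43) | reversed so far: 13 -> 43 -> 12 -> 25
Step 5: curr=22, set curr.next=prev(13) | reversed so far: 22 -> 13 -> 43 -> 12 -> 25

22 -> 13 -> 43 -> 12 -> 25 -> None


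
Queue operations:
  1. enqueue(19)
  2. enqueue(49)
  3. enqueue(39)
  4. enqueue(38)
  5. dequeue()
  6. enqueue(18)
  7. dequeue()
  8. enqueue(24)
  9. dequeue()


enqueue(19) -> [19]
enqueue(49) -> [19, 49]
enqueue(39) -> [19, 49, 39]
enqueue(38) -> [19, 49, 39, 38]
dequeue()->19, [49, 39, 38]
enqueue(18) -> [49, 39, 38, 18]
dequeue()->49, [39, 38, 18]
enqueue(24) -> [39, 38, 18, 24]
dequeue()->39, [38, 18, 24]

Final queue: [38, 18, 24]


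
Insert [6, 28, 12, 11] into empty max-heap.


Insert 6: [6]
Insert 28: [28, 6]
Insert 12: [28, 6, 12]
Insert 11: [28, 11, 12, 6]

Final heap: [28, 11, 12, 6]


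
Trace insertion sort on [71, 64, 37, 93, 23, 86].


Initial: [71, 64, 37, 93, 23, 86]
Insert 64: [64, 71, 37, 93, 23, 86]
Insert 37: [37, 64, 71, 93, 23, 86]
Insert 93: [37, 64, 71, 93, 23, 86]
Insert 23: [23, 37, 64, 71, 93, 86]
Insert 86: [23, 37, 64, 71, 86, 93]

Sorted: [23, 37, 64, 71, 86, 93]


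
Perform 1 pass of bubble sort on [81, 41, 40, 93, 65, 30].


Initial: [81, 41, 40, 93, 65, 30]
Pass 1: [41, 40, 81, 65, 30, 93] (4 swaps)

After 1 pass: [41, 40, 81, 65, 30, 93]


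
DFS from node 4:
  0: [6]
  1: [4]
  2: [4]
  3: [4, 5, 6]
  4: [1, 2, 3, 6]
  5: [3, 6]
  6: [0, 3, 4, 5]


Visit 4, push [6, 3, 2, 1]
Visit 1, push []
Visit 2, push []
Visit 3, push [6, 5]
Visit 5, push [6]
Visit 6, push [0]
Visit 0, push []

DFS order: [4, 1, 2, 3, 5, 6, 0]


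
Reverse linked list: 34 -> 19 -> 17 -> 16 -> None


Step 1: curr=34, set curr.next=prev(None) | reversed so far: 34
Step 2: curr=19, set curr.next=prev(34) | reversed so far: 19 -> 34
Step 3: curr=17, set curr.next=prev(19) | reversed so far: 17 -> 19 -> 34
Step 4: curr=16, set curr.next=prev(17) | reversed so far: 16 -> 17 -> 19 -> 34

16 -> 17 -> 19 -> 34 -> None


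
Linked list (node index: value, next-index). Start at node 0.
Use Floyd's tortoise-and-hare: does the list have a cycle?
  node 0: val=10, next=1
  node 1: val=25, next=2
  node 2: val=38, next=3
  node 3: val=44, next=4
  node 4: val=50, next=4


Floyd's tortoise (slow, +1) and hare (fast, +2):
  init: slow=0, fast=0
  step 1: slow=1, fast=2
  step 2: slow=2, fast=4
  step 3: slow=3, fast=4
  step 4: slow=4, fast=4
  slow == fast at node 4: cycle detected

Cycle: yes


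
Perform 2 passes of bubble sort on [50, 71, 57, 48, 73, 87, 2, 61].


Initial: [50, 71, 57, 48, 73, 87, 2, 61]
Pass 1: [50, 57, 48, 71, 73, 2, 61, 87] (4 swaps)
Pass 2: [50, 48, 57, 71, 2, 61, 73, 87] (3 swaps)

After 2 passes: [50, 48, 57, 71, 2, 61, 73, 87]


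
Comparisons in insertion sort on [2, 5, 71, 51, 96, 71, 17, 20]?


Algorithm: insertion sort
Input: [2, 5, 71, 51, 96, 71, 17, 20]
Sorted: [2, 5, 17, 20, 51, 71, 71, 96]

17


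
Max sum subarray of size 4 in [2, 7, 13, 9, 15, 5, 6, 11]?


[0:4]: 31
[1:5]: 44
[2:6]: 42
[3:7]: 35
[4:8]: 37

Max: 44 at [1:5]


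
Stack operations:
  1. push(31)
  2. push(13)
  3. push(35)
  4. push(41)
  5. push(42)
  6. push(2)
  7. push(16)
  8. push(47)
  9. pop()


push(31) -> [31]
push(13) -> [31, 13]
push(35) -> [31, 13, 35]
push(41) -> [31, 13, 35, 41]
push(42) -> [31, 13, 35, 41, 42]
push(2) -> [31, 13, 35, 41, 42, 2]
push(16) -> [31, 13, 35, 41, 42, 2, 16]
push(47) -> [31, 13, 35, 41, 42, 2, 16, 47]
pop()->47, [31, 13, 35, 41, 42, 2, 16]

Final stack: [31, 13, 35, 41, 42, 2, 16]


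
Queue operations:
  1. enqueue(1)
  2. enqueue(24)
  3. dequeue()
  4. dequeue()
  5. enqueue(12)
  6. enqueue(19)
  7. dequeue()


enqueue(1) -> [1]
enqueue(24) -> [1, 24]
dequeue()->1, [24]
dequeue()->24, []
enqueue(12) -> [12]
enqueue(19) -> [12, 19]
dequeue()->12, [19]

Final queue: [19]


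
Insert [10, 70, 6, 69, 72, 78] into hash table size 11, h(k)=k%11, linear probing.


Insert 10: h=10 -> slot 10
Insert 70: h=4 -> slot 4
Insert 6: h=6 -> slot 6
Insert 69: h=3 -> slot 3
Insert 72: h=6, 1 probes -> slot 7
Insert 78: h=1 -> slot 1

Table: [None, 78, None, 69, 70, None, 6, 72, None, None, 10]


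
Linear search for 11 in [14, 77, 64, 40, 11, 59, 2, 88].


i=0: 14!=11
i=1: 77!=11
i=2: 64!=11
i=3: 40!=11
i=4: 11==11 found!

Found at 4, 5 comps


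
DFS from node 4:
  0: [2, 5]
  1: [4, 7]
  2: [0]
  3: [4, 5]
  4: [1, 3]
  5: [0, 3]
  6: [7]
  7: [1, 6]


Visit 4, push [3, 1]
Visit 1, push [7]
Visit 7, push [6]
Visit 6, push []
Visit 3, push [5]
Visit 5, push [0]
Visit 0, push [2]
Visit 2, push []

DFS order: [4, 1, 7, 6, 3, 5, 0, 2]


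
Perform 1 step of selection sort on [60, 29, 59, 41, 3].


Initial: [60, 29, 59, 41, 3]
Step 1: min=3 at 4
  Swap: [3, 29, 59, 41, 60]

After 1 step: [3, 29, 59, 41, 60]


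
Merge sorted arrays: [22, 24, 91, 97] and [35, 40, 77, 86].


Take 22 from A
Take 24 from A
Take 35 from B
Take 40 from B
Take 77 from B
Take 86 from B

Merged: [22, 24, 35, 40, 77, 86, 91, 97]


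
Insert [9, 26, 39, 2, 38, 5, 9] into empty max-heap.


Insert 9: [9]
Insert 26: [26, 9]
Insert 39: [39, 9, 26]
Insert 2: [39, 9, 26, 2]
Insert 38: [39, 38, 26, 2, 9]
Insert 5: [39, 38, 26, 2, 9, 5]
Insert 9: [39, 38, 26, 2, 9, 5, 9]

Final heap: [39, 38, 26, 2, 9, 5, 9]
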